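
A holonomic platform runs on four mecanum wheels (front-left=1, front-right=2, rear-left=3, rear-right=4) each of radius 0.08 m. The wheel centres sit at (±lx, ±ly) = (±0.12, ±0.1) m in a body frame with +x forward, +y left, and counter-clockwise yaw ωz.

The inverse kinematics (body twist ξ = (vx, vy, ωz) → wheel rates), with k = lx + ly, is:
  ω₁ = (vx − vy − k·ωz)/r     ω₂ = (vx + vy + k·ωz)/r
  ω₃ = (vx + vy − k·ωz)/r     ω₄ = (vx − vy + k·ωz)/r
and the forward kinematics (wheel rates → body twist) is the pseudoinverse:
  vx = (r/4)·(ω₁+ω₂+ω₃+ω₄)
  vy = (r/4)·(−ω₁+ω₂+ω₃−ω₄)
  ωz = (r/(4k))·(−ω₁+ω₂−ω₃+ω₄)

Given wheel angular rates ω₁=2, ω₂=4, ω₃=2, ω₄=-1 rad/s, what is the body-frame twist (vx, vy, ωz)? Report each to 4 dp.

(0.1400, 0.1000, -0.0909)

k = lx + ly = 0.12 + 0.1 = 0.2200
ω₁+ω₂+ω₃+ω₄ = 7.0000  →  vx = (0.08/4)·7.0000 = 0.1400
−ω₁+ω₂+ω₃−ω₄ = 5.0000  →  vy = (0.08/4)·5.0000 = 0.1000
−ω₁+ω₂−ω₃+ω₄ = -1.0000  →  ωz = (0.08/0.8800)·-1.0000 = -0.0909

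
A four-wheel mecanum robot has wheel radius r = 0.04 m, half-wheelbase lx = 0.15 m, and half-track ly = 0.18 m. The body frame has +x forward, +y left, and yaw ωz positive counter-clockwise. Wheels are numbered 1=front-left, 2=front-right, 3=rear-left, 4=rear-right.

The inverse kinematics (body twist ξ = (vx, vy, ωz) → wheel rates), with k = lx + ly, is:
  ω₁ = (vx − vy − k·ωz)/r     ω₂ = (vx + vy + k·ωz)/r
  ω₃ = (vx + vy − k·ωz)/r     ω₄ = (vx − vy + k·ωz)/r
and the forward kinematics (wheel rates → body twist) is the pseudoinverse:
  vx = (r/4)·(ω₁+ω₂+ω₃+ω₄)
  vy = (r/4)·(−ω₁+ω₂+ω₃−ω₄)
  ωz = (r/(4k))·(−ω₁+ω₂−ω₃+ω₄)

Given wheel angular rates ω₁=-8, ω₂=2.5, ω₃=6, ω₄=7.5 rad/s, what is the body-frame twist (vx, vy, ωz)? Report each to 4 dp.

k = lx + ly = 0.15 + 0.18 = 0.3300
ω₁+ω₂+ω₃+ω₄ = 8.0000  →  vx = (0.04/4)·8.0000 = 0.0800
−ω₁+ω₂+ω₃−ω₄ = 9.0000  →  vy = (0.04/4)·9.0000 = 0.0900
−ω₁+ω₂−ω₃+ω₄ = 12.0000  →  ωz = (0.04/1.3200)·12.0000 = 0.3636

(0.0800, 0.0900, 0.3636)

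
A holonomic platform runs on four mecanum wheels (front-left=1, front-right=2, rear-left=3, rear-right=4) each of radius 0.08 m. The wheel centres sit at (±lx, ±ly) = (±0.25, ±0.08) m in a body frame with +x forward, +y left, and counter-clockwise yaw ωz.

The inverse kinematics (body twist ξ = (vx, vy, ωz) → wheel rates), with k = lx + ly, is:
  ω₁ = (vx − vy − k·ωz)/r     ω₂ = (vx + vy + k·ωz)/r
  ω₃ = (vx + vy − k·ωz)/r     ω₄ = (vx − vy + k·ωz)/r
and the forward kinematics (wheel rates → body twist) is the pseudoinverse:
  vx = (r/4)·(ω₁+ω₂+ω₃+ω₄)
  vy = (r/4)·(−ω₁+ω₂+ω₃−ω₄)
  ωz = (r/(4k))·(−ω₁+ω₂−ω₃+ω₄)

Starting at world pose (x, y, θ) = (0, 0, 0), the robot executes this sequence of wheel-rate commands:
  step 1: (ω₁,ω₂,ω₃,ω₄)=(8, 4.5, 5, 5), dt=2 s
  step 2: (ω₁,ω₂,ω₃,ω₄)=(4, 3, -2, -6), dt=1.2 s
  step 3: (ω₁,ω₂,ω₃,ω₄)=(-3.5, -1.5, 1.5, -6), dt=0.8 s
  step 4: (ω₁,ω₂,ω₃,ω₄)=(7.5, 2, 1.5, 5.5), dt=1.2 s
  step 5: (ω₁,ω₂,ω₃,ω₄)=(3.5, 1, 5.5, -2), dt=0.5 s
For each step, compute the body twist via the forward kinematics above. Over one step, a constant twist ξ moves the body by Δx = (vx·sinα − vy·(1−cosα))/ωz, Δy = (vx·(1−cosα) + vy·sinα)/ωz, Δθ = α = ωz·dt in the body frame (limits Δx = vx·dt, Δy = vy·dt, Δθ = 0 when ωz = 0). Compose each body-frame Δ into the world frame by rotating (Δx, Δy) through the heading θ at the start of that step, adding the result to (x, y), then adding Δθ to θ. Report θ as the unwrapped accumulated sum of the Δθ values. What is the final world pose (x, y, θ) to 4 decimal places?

step 1: ξ=(vx,vy,ωz)=(0.4500, -0.0700, -0.2121), dt=2.0 → body Δ=(0.8440, -0.3239, -0.4242) → world pose (0.8440, -0.3239, -0.4242)
step 2: ξ=(vx,vy,ωz)=(-0.0200, 0.0600, -0.3030), dt=1.2 → body Δ=(-0.0105, 0.0747, -0.3636) → world pose (0.8652, -0.2515, -0.7879)
step 3: ξ=(vx,vy,ωz)=(-0.1900, 0.1900, -0.3333), dt=0.8 → body Δ=(-0.1301, 0.1704, -0.2667) → world pose (0.8942, -0.0391, -1.0545)
step 4: ξ=(vx,vy,ωz)=(0.3300, -0.1900, -0.0909), dt=1.2 → body Δ=(0.3828, -0.2491, -0.1091) → world pose (0.8665, -0.4950, -1.1636)
step 5: ξ=(vx,vy,ωz)=(0.1600, 0.1000, -0.6061), dt=0.5 → body Δ=(0.0863, 0.0372, -0.3030) → world pose (0.9348, -0.5595, -1.4667)

(0.9348, -0.5595, -1.4667)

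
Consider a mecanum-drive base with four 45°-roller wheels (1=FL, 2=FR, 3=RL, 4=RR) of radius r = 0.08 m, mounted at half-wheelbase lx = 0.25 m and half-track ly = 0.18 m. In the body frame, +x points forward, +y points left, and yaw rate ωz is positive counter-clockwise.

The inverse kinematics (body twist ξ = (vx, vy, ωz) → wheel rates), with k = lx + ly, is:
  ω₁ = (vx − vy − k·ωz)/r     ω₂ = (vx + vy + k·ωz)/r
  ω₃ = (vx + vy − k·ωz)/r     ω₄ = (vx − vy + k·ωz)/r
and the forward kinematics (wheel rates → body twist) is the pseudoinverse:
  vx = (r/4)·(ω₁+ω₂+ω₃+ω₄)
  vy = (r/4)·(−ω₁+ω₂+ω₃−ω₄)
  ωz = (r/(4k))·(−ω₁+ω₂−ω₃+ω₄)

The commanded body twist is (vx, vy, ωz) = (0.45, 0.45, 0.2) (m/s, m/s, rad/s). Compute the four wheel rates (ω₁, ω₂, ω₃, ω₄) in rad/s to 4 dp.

(-1.0750, 12.3250, 10.1750, 1.0750)

k = lx + ly = 0.25 + 0.18 = 0.4300;  k·ωz = 0.4300·0.2 = 0.0860
ω₁ (FL) = (vx − vy − k·ωz)/r = -0.0860/0.08 = -1.0750
ω₂ (FR) = (vx + vy + k·ωz)/r = 0.9860/0.08 = 12.3250
ω₃ (RL) = (vx + vy − k·ωz)/r = 0.8140/0.08 = 10.1750
ω₄ (RR) = (vx − vy + k·ωz)/r = 0.0860/0.08 = 1.0750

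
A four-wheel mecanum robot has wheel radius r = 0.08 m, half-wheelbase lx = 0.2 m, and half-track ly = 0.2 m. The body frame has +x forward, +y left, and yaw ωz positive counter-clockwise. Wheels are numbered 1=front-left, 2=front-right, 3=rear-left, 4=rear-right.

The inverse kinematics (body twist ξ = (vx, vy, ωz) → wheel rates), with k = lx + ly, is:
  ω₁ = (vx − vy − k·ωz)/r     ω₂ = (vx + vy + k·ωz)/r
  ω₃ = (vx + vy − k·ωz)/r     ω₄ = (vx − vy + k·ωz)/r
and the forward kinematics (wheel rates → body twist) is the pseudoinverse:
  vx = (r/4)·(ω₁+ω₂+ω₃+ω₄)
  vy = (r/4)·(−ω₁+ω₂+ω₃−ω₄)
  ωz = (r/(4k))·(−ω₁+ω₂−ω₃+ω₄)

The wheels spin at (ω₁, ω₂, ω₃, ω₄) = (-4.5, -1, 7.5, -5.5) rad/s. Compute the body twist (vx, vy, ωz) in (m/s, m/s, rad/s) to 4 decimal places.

k = lx + ly = 0.2 + 0.2 = 0.4000
ω₁+ω₂+ω₃+ω₄ = -3.5000  →  vx = (0.08/4)·-3.5000 = -0.0700
−ω₁+ω₂+ω₃−ω₄ = 16.5000  →  vy = (0.08/4)·16.5000 = 0.3300
−ω₁+ω₂−ω₃+ω₄ = -9.5000  →  ωz = (0.08/1.6000)·-9.5000 = -0.4750

(-0.0700, 0.3300, -0.4750)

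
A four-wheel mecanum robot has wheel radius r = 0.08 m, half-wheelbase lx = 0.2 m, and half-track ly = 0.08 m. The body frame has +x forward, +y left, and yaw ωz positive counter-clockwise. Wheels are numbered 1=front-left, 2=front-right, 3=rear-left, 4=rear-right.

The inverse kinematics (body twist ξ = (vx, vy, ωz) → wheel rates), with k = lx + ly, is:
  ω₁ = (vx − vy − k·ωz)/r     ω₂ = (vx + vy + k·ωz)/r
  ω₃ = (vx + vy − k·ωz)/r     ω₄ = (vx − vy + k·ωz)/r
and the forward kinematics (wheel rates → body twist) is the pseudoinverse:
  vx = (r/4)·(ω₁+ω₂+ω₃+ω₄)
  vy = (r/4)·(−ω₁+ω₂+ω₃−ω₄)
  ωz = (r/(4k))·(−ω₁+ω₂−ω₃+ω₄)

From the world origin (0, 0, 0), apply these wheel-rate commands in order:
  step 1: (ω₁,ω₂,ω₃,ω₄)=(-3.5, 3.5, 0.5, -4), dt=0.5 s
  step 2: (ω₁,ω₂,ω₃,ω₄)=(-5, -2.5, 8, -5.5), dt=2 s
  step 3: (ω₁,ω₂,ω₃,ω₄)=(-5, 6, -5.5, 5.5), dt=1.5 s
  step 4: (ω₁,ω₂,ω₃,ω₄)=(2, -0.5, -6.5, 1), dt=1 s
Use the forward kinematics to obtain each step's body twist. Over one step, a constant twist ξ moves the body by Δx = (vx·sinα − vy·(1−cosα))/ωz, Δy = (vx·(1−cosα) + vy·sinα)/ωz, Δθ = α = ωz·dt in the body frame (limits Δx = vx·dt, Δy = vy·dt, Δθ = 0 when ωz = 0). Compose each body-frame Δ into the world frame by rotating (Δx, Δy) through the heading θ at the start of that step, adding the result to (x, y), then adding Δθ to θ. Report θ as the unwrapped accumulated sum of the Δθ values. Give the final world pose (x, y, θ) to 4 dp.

step 1: ξ=(vx,vy,ωz)=(-0.0700, 0.2300, 0.1786), dt=0.5 → body Δ=(-0.0401, 0.1133, 0.0893) → world pose (-0.0401, 0.1133, 0.0893)
step 2: ξ=(vx,vy,ωz)=(-0.1000, 0.3200, -0.7857), dt=2.0 → body Δ=(0.2803, 0.5346, -1.5714) → world pose (0.1914, 0.6708, -1.4821)
step 3: ξ=(vx,vy,ωz)=(0.0200, 0.0000, 1.5714), dt=1.5 → body Δ=(0.0090, 0.0217, 2.3571) → world pose (0.2138, 0.6637, 0.8750)
step 4: ξ=(vx,vy,ωz)=(-0.0800, -0.2000, 0.3571), dt=1.0 → body Δ=(-0.0430, -0.2099, 0.3571) → world pose (0.3474, 0.4962, 1.2321)

(0.3474, 0.4962, 1.2321)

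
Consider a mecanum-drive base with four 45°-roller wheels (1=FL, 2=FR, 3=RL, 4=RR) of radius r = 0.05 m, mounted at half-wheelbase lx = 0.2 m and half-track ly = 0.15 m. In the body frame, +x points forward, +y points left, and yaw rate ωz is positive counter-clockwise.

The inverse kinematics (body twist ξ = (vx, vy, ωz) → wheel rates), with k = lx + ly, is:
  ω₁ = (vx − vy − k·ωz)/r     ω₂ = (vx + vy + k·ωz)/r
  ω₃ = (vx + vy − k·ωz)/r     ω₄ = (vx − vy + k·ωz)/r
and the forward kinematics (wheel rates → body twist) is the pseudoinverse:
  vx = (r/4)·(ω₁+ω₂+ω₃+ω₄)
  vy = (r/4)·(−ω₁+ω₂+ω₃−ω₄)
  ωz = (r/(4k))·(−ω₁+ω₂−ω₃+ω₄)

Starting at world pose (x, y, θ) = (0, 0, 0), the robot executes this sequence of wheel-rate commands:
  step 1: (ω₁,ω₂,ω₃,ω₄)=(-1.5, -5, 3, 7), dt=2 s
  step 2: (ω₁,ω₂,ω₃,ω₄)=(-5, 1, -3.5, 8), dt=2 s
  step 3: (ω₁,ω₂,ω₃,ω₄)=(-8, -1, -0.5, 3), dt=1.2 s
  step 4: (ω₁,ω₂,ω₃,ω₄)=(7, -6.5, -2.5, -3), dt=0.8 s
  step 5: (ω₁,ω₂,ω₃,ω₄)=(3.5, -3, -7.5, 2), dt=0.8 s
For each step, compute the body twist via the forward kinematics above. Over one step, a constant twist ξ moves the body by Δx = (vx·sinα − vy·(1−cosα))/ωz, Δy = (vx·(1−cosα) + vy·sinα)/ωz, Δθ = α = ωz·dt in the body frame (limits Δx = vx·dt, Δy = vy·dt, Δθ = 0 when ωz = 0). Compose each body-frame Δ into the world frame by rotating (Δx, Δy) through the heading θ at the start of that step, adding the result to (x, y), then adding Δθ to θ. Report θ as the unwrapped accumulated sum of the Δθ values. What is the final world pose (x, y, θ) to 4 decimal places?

(0.3961, -0.5075, 1.4214)

step 1: ξ=(vx,vy,ωz)=(0.0438, -0.0938, 0.0179), dt=2.0 → body Δ=(0.0908, -0.1859, 0.0357) → world pose (0.0908, -0.1859, 0.0357)
step 2: ξ=(vx,vy,ωz)=(0.0063, -0.0688, 0.6250), dt=2.0 → body Δ=(0.0848, -0.0975, 1.2500) → world pose (0.1791, -0.2803, 1.2857)
step 3: ξ=(vx,vy,ωz)=(-0.0813, 0.0437, 0.3750), dt=1.2 → body Δ=(-0.1059, 0.0292, 0.4500) → world pose (0.1213, -0.3737, 1.7357)
step 4: ξ=(vx,vy,ωz)=(-0.0625, -0.1625, -0.5000), dt=0.8 → body Δ=(-0.0743, -0.1167, -0.4000) → world pose (0.2486, -0.4279, 1.3357)
step 5: ξ=(vx,vy,ωz)=(-0.0625, -0.2000, 0.1071), dt=0.8 → body Δ=(-0.0431, -0.1619, 0.0857) → world pose (0.3961, -0.5075, 1.4214)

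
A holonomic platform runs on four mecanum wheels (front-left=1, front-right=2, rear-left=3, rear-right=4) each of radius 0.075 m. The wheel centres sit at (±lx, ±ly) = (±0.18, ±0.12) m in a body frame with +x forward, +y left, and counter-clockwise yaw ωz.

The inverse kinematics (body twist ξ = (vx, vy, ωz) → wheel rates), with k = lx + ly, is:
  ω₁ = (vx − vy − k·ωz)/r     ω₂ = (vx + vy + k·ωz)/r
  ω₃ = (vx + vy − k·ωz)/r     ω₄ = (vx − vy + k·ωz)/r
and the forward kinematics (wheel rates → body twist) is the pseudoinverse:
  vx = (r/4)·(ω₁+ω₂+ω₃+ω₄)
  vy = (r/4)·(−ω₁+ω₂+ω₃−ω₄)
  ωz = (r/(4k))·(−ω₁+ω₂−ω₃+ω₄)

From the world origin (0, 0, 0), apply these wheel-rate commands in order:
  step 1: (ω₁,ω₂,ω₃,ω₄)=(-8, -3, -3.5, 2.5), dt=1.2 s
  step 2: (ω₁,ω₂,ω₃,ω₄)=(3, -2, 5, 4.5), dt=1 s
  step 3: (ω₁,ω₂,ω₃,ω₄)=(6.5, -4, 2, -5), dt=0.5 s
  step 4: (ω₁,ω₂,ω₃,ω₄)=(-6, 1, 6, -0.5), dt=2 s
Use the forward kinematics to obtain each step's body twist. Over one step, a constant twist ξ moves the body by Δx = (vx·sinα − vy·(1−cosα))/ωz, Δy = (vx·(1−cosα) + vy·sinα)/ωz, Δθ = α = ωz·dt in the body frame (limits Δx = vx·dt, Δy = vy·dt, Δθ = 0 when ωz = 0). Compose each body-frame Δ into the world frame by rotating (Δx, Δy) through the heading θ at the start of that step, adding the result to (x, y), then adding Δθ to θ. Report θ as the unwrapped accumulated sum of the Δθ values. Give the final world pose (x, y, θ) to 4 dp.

step 1: ξ=(vx,vy,ωz)=(-0.2250, -0.0188, 0.6875), dt=1.2 → body Δ=(-0.2316, -0.1252, 0.8250) → world pose (-0.2316, -0.1252, 0.8250)
step 2: ξ=(vx,vy,ωz)=(0.1969, -0.0844, -0.3438), dt=1.0 → body Δ=(0.1787, -0.1162, -0.3438) → world pose (-0.0250, -0.0729, 0.4812)
step 3: ξ=(vx,vy,ωz)=(-0.0094, -0.0656, -1.0938), dt=0.5 → body Δ=(-0.0132, -0.0300, -0.5469) → world pose (-0.0229, -0.1055, -0.0656)
step 4: ξ=(vx,vy,ωz)=(0.0094, 0.2531, 0.0312), dt=2.0 → body Δ=(0.0029, 0.5065, 0.0625) → world pose (0.0133, 0.3997, -0.0031)

(0.0133, 0.3997, -0.0031)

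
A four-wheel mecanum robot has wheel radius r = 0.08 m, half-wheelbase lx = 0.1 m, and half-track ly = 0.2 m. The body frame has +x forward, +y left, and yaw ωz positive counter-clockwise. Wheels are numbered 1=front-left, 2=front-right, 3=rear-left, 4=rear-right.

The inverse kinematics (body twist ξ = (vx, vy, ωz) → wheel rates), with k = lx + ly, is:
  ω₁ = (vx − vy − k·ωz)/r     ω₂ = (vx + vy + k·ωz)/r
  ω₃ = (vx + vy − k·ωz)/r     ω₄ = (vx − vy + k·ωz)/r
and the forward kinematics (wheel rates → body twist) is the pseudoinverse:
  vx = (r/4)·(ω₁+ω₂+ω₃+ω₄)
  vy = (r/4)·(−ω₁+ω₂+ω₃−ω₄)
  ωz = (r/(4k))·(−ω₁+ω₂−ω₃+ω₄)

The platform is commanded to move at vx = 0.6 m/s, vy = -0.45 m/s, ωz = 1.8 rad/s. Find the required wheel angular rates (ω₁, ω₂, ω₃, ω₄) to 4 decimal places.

k = lx + ly = 0.1 + 0.2 = 0.3000;  k·ωz = 0.3000·1.8 = 0.5400
ω₁ (FL) = (vx − vy − k·ωz)/r = 0.5100/0.08 = 6.3750
ω₂ (FR) = (vx + vy + k·ωz)/r = 0.6900/0.08 = 8.6250
ω₃ (RL) = (vx + vy − k·ωz)/r = -0.3900/0.08 = -4.8750
ω₄ (RR) = (vx − vy + k·ωz)/r = 1.5900/0.08 = 19.8750

(6.3750, 8.6250, -4.8750, 19.8750)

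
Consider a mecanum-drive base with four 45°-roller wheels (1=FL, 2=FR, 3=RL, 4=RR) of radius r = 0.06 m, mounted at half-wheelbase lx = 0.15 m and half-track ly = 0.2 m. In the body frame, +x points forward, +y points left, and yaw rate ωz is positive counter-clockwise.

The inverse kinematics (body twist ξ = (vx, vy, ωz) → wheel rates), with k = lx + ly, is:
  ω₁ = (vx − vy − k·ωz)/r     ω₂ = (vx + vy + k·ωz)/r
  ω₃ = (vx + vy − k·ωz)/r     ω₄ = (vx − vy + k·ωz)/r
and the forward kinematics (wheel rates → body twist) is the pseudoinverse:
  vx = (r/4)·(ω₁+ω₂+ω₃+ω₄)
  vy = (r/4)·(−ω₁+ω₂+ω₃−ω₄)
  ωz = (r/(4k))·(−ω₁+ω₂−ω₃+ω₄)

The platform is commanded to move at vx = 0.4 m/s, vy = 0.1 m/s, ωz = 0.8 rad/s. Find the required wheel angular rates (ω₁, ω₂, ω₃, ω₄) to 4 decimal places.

(0.3333, 13.0000, 3.6667, 9.6667)

k = lx + ly = 0.15 + 0.2 = 0.3500;  k·ωz = 0.3500·0.8 = 0.2800
ω₁ (FL) = (vx − vy − k·ωz)/r = 0.0200/0.06 = 0.3333
ω₂ (FR) = (vx + vy + k·ωz)/r = 0.7800/0.06 = 13.0000
ω₃ (RL) = (vx + vy − k·ωz)/r = 0.2200/0.06 = 3.6667
ω₄ (RR) = (vx − vy + k·ωz)/r = 0.5800/0.06 = 9.6667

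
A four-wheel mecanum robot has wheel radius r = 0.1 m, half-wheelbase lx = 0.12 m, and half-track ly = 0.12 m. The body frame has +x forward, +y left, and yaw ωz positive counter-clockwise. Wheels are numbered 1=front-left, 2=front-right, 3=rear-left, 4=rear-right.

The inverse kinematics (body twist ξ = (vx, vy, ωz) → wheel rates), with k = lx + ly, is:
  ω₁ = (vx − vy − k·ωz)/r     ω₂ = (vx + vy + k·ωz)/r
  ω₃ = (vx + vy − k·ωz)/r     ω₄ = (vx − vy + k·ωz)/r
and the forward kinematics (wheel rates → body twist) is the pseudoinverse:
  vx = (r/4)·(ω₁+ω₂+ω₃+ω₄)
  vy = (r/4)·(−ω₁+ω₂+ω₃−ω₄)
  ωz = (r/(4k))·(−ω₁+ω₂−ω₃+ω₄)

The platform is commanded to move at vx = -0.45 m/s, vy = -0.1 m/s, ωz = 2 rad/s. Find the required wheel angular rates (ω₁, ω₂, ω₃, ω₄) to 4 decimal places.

(-8.3000, -0.7000, -10.3000, 1.3000)

k = lx + ly = 0.12 + 0.12 = 0.2400;  k·ωz = 0.2400·2 = 0.4800
ω₁ (FL) = (vx − vy − k·ωz)/r = -0.8300/0.1 = -8.3000
ω₂ (FR) = (vx + vy + k·ωz)/r = -0.0700/0.1 = -0.7000
ω₃ (RL) = (vx + vy − k·ωz)/r = -1.0300/0.1 = -10.3000
ω₄ (RR) = (vx − vy + k·ωz)/r = 0.1300/0.1 = 1.3000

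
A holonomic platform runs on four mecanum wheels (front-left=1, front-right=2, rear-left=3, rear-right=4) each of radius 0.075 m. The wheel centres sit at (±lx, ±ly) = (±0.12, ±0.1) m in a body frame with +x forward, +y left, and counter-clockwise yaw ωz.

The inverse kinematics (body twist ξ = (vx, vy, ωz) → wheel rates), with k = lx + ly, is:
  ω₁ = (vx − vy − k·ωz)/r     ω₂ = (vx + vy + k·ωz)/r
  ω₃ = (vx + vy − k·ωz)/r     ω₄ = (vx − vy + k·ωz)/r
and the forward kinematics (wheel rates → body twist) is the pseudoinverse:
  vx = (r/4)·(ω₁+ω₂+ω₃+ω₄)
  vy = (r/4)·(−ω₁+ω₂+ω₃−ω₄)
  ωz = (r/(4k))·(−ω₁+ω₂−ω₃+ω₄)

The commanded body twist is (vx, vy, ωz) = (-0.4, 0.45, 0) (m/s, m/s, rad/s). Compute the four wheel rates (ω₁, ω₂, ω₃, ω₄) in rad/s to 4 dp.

(-11.3333, 0.6667, 0.6667, -11.3333)

k = lx + ly = 0.12 + 0.1 = 0.2200;  k·ωz = 0.2200·0 = 0.0000
ω₁ (FL) = (vx − vy − k·ωz)/r = -0.8500/0.075 = -11.3333
ω₂ (FR) = (vx + vy + k·ωz)/r = 0.0500/0.075 = 0.6667
ω₃ (RL) = (vx + vy − k·ωz)/r = 0.0500/0.075 = 0.6667
ω₄ (RR) = (vx − vy + k·ωz)/r = -0.8500/0.075 = -11.3333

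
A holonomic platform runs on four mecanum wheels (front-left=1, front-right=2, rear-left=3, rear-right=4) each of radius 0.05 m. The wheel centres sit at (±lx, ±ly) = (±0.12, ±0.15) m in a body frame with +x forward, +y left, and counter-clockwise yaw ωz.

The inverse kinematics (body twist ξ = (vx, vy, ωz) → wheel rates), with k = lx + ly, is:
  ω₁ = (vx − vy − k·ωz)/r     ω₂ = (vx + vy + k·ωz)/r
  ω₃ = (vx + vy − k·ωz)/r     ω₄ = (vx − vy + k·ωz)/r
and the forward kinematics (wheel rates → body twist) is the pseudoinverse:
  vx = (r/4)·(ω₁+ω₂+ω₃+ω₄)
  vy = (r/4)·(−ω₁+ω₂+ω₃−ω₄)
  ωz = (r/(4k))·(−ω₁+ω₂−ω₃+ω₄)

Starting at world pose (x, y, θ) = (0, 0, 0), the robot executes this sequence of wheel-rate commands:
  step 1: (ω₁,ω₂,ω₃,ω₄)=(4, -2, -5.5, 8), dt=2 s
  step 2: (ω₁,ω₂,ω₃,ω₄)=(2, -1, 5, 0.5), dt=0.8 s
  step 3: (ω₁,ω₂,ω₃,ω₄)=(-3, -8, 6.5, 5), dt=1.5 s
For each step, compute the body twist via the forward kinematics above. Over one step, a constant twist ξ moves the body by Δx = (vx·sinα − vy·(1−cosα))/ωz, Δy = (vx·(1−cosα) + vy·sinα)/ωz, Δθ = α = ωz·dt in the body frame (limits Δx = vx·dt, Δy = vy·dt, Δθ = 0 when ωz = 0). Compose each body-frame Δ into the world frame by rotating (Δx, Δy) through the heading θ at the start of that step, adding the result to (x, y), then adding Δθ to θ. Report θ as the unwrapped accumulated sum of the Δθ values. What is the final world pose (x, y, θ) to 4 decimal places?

step 1: ξ=(vx,vy,ωz)=(0.0563, -0.2438, 0.3472), dt=2.0 → body Δ=(0.2662, -0.4117, 0.6944) → world pose (0.2662, -0.4117, 0.6944)
step 2: ξ=(vx,vy,ωz)=(0.0813, 0.0187, -0.3472), dt=0.8 → body Δ=(0.0662, 0.0058, -0.2778) → world pose (0.3134, -0.3649, 0.4167)
step 3: ξ=(vx,vy,ωz)=(0.0062, -0.0437, -0.3009), dt=1.5 → body Δ=(-0.0055, -0.0655, -0.4514) → world pose (0.3349, -0.4270, -0.0347)

(0.3349, -0.4270, -0.0347)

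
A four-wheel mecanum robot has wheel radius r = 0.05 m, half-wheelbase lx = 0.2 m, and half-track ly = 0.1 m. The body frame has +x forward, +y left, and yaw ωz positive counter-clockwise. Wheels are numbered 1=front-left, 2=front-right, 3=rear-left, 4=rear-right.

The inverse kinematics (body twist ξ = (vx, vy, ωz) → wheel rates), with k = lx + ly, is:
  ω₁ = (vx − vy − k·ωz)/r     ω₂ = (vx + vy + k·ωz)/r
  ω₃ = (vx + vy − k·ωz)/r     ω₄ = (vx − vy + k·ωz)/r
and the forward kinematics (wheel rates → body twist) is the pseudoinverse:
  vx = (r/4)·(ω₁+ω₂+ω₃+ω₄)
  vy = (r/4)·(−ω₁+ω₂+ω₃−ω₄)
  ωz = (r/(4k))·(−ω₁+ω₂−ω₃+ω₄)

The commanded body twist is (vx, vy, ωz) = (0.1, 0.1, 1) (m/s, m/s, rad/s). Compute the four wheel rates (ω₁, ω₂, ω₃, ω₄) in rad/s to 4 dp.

(-6.0000, 10.0000, -2.0000, 6.0000)

k = lx + ly = 0.2 + 0.1 = 0.3000;  k·ωz = 0.3000·1 = 0.3000
ω₁ (FL) = (vx − vy − k·ωz)/r = -0.3000/0.05 = -6.0000
ω₂ (FR) = (vx + vy + k·ωz)/r = 0.5000/0.05 = 10.0000
ω₃ (RL) = (vx + vy − k·ωz)/r = -0.1000/0.05 = -2.0000
ω₄ (RR) = (vx − vy + k·ωz)/r = 0.3000/0.05 = 6.0000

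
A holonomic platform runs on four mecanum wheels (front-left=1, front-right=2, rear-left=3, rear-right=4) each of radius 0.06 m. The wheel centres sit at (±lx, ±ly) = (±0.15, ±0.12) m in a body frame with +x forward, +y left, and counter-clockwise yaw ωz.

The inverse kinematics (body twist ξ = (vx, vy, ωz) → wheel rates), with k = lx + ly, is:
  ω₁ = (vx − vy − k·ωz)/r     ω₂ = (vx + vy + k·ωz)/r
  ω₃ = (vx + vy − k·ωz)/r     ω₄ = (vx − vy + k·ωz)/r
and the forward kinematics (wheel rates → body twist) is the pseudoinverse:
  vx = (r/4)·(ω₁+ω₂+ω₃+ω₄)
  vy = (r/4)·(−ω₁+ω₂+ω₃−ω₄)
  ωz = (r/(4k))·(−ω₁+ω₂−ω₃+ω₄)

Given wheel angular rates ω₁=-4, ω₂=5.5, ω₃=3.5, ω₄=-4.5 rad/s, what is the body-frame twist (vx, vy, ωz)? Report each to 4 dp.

k = lx + ly = 0.15 + 0.12 = 0.2700
ω₁+ω₂+ω₃+ω₄ = 0.5000  →  vx = (0.06/4)·0.5000 = 0.0075
−ω₁+ω₂+ω₃−ω₄ = 17.5000  →  vy = (0.06/4)·17.5000 = 0.2625
−ω₁+ω₂−ω₃+ω₄ = 1.5000  →  ωz = (0.06/1.0800)·1.5000 = 0.0833

(0.0075, 0.2625, 0.0833)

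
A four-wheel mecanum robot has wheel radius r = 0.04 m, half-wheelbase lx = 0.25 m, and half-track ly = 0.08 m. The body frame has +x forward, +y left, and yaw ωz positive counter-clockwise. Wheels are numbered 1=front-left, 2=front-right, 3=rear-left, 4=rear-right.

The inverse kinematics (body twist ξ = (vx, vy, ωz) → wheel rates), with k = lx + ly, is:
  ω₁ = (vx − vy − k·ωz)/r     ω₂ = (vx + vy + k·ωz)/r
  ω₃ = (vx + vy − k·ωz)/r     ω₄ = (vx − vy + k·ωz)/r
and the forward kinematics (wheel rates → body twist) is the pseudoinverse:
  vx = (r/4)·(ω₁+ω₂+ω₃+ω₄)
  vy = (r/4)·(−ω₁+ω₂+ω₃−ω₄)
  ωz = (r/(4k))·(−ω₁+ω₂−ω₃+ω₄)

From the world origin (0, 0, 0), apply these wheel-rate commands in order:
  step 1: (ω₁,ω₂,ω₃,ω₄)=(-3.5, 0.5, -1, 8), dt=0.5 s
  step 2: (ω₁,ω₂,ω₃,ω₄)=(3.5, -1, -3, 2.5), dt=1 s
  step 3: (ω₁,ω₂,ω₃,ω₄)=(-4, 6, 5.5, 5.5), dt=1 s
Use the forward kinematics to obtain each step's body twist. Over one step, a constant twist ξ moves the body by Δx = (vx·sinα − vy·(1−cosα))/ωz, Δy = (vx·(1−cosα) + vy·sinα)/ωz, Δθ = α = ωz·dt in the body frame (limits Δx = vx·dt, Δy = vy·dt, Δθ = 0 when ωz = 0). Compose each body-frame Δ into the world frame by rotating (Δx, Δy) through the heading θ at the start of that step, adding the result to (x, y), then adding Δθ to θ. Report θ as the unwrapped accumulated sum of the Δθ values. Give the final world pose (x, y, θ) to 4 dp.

(0.1464, 0.0240, 0.5303)

step 1: ξ=(vx,vy,ωz)=(0.0400, -0.0500, 0.3939), dt=0.5 → body Δ=(0.0223, -0.0229, 0.1970) → world pose (0.0223, -0.0229, 0.1970)
step 2: ξ=(vx,vy,ωz)=(0.0200, -0.1000, 0.0303), dt=1.0 → body Δ=(0.0215, -0.0997, 0.0303) → world pose (0.0629, -0.1164, 0.2273)
step 3: ξ=(vx,vy,ωz)=(0.1300, 0.1000, 0.3030), dt=1.0 → body Δ=(0.1130, 0.1180, 0.3030) → world pose (0.1464, 0.0240, 0.5303)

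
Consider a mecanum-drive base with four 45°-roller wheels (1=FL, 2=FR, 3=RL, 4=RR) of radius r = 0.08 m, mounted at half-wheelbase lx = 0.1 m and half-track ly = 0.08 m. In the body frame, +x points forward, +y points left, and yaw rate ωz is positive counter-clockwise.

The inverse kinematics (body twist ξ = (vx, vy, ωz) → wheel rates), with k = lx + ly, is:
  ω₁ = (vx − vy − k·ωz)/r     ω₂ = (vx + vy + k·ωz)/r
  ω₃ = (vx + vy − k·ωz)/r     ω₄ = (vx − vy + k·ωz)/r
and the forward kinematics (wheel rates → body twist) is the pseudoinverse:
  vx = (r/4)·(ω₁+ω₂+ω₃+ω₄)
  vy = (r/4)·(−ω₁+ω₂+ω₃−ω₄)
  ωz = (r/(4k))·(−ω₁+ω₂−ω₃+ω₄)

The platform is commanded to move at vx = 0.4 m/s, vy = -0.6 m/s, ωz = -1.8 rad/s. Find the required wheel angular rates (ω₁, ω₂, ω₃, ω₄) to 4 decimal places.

(16.5500, -6.5500, 1.5500, 8.4500)

k = lx + ly = 0.1 + 0.08 = 0.1800;  k·ωz = 0.1800·-1.8 = -0.3240
ω₁ (FL) = (vx − vy − k·ωz)/r = 1.3240/0.08 = 16.5500
ω₂ (FR) = (vx + vy + k·ωz)/r = -0.5240/0.08 = -6.5500
ω₃ (RL) = (vx + vy − k·ωz)/r = 0.1240/0.08 = 1.5500
ω₄ (RR) = (vx − vy + k·ωz)/r = 0.6760/0.08 = 8.4500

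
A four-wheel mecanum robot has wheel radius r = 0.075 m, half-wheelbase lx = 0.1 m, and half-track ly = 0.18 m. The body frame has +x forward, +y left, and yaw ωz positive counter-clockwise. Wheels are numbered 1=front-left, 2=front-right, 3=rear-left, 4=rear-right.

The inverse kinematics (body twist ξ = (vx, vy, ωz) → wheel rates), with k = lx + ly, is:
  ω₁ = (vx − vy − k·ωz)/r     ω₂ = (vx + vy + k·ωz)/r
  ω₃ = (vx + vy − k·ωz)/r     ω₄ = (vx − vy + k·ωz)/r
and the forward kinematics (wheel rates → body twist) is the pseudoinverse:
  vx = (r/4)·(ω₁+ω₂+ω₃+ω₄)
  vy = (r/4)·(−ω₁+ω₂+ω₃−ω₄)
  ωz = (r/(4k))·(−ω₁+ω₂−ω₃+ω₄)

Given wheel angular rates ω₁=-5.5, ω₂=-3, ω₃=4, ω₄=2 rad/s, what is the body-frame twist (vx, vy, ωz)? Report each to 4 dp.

k = lx + ly = 0.1 + 0.18 = 0.2800
ω₁+ω₂+ω₃+ω₄ = -2.5000  →  vx = (0.075/4)·-2.5000 = -0.0469
−ω₁+ω₂+ω₃−ω₄ = 4.5000  →  vy = (0.075/4)·4.5000 = 0.0844
−ω₁+ω₂−ω₃+ω₄ = 0.5000  →  ωz = (0.075/1.1200)·0.5000 = 0.0335

(-0.0469, 0.0844, 0.0335)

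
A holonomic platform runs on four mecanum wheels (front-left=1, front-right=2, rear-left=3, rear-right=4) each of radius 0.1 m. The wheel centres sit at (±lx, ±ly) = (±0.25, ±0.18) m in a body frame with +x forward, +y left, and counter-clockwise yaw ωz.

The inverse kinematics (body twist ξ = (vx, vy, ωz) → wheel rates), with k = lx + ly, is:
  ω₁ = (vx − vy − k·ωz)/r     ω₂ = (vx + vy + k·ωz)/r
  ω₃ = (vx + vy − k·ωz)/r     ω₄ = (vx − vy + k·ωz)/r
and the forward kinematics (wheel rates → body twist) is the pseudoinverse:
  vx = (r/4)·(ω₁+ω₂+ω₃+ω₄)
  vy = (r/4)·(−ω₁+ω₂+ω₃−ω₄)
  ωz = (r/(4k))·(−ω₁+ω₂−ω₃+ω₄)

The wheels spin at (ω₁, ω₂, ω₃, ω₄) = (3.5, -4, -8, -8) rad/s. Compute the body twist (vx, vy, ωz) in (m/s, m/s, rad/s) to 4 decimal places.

k = lx + ly = 0.25 + 0.18 = 0.4300
ω₁+ω₂+ω₃+ω₄ = -16.5000  →  vx = (0.1/4)·-16.5000 = -0.4125
−ω₁+ω₂+ω₃−ω₄ = -7.5000  →  vy = (0.1/4)·-7.5000 = -0.1875
−ω₁+ω₂−ω₃+ω₄ = -7.5000  →  ωz = (0.1/1.7200)·-7.5000 = -0.4360

(-0.4125, -0.1875, -0.4360)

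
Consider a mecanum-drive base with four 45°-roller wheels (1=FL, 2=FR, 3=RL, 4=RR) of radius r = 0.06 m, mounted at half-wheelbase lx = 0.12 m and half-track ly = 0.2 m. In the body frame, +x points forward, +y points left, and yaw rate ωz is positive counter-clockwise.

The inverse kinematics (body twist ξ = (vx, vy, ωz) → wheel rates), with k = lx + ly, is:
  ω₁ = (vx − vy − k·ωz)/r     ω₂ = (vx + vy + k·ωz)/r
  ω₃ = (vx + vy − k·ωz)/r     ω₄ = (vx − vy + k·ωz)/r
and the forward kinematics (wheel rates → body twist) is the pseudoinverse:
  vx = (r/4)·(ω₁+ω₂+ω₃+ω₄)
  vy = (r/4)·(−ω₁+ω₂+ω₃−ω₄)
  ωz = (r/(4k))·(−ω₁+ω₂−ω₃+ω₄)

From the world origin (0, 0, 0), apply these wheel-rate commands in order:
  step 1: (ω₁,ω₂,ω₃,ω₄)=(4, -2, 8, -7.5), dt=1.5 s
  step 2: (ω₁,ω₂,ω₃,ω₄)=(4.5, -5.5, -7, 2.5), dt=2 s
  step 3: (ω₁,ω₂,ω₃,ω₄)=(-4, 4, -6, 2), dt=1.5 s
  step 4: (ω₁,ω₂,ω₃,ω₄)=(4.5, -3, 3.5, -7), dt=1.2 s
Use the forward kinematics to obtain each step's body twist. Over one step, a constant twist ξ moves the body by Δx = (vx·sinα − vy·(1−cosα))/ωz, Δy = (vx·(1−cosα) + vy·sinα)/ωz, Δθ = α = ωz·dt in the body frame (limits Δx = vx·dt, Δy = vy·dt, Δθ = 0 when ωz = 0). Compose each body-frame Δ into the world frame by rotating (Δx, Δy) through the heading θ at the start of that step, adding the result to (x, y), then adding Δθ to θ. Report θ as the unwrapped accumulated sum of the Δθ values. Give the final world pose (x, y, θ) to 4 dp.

(-0.4452, 0.3801, -1.4461)

step 1: ξ=(vx,vy,ωz)=(0.0375, 0.1425, -1.0078), dt=1.5 → body Δ=(0.1702, 0.1061, -1.5117) → world pose (0.1702, 0.1061, -1.5117)
step 2: ξ=(vx,vy,ωz)=(-0.0825, -0.2925, -0.0234), dt=2.0 → body Δ=(-0.1786, -0.5809, -0.0469) → world pose (-0.4203, 0.2502, -1.5586)
step 3: ξ=(vx,vy,ωz)=(-0.0600, 0.0000, 0.7500), dt=1.5 → body Δ=(-0.0722, -0.0455, 1.1250) → world pose (-0.4666, 0.3218, -0.4336)
step 4: ξ=(vx,vy,ωz)=(-0.0300, 0.0450, -0.8438), dt=1.2 → body Δ=(-0.0051, 0.0620, -1.0125) → world pose (-0.4452, 0.3801, -1.4461)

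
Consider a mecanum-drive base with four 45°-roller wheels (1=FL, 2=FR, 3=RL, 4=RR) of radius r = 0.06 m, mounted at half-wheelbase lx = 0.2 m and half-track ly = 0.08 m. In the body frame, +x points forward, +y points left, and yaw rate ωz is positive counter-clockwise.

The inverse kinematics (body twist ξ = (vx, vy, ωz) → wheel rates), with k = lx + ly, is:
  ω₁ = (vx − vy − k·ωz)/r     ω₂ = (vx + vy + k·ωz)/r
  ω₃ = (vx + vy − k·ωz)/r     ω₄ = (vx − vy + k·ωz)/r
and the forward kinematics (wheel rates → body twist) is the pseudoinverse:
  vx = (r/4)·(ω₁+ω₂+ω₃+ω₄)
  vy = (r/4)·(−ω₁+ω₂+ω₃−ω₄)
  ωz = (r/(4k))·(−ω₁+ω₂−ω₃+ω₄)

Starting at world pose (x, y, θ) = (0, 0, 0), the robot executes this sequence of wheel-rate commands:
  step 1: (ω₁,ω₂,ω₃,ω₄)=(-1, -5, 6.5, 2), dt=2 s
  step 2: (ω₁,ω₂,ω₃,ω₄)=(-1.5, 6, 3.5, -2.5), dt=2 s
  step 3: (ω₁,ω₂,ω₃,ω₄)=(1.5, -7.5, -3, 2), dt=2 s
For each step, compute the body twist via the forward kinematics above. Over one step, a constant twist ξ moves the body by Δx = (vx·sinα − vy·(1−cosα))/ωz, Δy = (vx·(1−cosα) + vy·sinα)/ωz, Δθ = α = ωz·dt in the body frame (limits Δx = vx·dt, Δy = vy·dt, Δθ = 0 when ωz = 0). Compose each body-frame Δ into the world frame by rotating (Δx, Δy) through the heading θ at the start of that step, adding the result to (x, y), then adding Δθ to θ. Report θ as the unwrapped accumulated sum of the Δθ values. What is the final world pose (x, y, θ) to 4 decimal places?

step 1: ξ=(vx,vy,ωz)=(0.0375, 0.0075, -0.4554), dt=2.0 → body Δ=(0.0714, -0.0188, -0.9107) → world pose (0.0714, -0.0188, -0.9107)
step 2: ξ=(vx,vy,ωz)=(0.0825, 0.2025, 0.0804), dt=2.0 → body Δ=(0.1318, 0.4165, 0.1607) → world pose (0.4813, 0.1324, -0.7500)
step 3: ξ=(vx,vy,ωz)=(-0.1050, -0.2100, -0.2143), dt=2.0 → body Δ=(-0.2923, -0.3629, -0.4286) → world pose (0.0200, 0.0661, -1.1786)

(0.0200, 0.0661, -1.1786)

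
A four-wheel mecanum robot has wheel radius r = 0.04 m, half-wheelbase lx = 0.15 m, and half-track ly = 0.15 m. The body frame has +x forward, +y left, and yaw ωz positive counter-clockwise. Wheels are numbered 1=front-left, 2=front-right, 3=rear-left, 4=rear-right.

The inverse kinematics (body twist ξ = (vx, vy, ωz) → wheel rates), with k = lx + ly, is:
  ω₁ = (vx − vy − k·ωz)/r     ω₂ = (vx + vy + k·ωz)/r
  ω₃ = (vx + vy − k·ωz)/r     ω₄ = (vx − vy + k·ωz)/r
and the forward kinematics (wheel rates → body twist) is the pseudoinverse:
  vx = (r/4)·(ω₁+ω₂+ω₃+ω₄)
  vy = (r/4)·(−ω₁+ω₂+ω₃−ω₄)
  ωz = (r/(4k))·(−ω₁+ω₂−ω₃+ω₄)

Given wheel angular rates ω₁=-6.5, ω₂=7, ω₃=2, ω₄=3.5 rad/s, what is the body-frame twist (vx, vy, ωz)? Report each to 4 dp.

k = lx + ly = 0.15 + 0.15 = 0.3000
ω₁+ω₂+ω₃+ω₄ = 6.0000  →  vx = (0.04/4)·6.0000 = 0.0600
−ω₁+ω₂+ω₃−ω₄ = 12.0000  →  vy = (0.04/4)·12.0000 = 0.1200
−ω₁+ω₂−ω₃+ω₄ = 15.0000  →  ωz = (0.04/1.2000)·15.0000 = 0.5000

(0.0600, 0.1200, 0.5000)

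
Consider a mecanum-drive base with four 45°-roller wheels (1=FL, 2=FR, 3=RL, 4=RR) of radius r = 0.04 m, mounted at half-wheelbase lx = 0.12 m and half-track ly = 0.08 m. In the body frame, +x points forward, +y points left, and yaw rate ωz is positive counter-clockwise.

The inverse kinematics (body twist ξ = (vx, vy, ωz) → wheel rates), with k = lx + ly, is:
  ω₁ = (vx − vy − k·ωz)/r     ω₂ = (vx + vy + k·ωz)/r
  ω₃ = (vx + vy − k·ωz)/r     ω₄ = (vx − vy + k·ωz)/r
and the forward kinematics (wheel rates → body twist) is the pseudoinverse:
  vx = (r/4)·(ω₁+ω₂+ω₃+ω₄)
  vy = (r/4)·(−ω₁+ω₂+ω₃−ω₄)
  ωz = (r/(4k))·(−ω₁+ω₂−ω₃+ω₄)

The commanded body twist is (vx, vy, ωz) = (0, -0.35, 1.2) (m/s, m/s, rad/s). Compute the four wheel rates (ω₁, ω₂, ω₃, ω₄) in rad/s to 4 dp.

k = lx + ly = 0.12 + 0.08 = 0.2000;  k·ωz = 0.2000·1.2 = 0.2400
ω₁ (FL) = (vx − vy − k·ωz)/r = 0.1100/0.04 = 2.7500
ω₂ (FR) = (vx + vy + k·ωz)/r = -0.1100/0.04 = -2.7500
ω₃ (RL) = (vx + vy − k·ωz)/r = -0.5900/0.04 = -14.7500
ω₄ (RR) = (vx − vy + k·ωz)/r = 0.5900/0.04 = 14.7500

(2.7500, -2.7500, -14.7500, 14.7500)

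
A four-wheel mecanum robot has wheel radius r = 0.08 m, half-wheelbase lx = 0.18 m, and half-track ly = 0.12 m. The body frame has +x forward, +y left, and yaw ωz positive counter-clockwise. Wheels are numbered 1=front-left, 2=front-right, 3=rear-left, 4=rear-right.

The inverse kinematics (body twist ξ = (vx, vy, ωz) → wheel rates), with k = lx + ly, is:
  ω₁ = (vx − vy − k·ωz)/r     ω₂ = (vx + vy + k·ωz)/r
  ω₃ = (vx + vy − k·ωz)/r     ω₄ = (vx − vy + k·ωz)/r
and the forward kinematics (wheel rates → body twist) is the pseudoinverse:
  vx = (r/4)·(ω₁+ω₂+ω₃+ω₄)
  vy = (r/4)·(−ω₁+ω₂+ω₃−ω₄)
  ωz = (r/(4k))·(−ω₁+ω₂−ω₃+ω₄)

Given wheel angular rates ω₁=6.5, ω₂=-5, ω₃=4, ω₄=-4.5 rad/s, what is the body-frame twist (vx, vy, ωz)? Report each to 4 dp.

(0.0200, -0.0600, -1.3333)

k = lx + ly = 0.18 + 0.12 = 0.3000
ω₁+ω₂+ω₃+ω₄ = 1.0000  →  vx = (0.08/4)·1.0000 = 0.0200
−ω₁+ω₂+ω₃−ω₄ = -3.0000  →  vy = (0.08/4)·-3.0000 = -0.0600
−ω₁+ω₂−ω₃+ω₄ = -20.0000  →  ωz = (0.08/1.2000)·-20.0000 = -1.3333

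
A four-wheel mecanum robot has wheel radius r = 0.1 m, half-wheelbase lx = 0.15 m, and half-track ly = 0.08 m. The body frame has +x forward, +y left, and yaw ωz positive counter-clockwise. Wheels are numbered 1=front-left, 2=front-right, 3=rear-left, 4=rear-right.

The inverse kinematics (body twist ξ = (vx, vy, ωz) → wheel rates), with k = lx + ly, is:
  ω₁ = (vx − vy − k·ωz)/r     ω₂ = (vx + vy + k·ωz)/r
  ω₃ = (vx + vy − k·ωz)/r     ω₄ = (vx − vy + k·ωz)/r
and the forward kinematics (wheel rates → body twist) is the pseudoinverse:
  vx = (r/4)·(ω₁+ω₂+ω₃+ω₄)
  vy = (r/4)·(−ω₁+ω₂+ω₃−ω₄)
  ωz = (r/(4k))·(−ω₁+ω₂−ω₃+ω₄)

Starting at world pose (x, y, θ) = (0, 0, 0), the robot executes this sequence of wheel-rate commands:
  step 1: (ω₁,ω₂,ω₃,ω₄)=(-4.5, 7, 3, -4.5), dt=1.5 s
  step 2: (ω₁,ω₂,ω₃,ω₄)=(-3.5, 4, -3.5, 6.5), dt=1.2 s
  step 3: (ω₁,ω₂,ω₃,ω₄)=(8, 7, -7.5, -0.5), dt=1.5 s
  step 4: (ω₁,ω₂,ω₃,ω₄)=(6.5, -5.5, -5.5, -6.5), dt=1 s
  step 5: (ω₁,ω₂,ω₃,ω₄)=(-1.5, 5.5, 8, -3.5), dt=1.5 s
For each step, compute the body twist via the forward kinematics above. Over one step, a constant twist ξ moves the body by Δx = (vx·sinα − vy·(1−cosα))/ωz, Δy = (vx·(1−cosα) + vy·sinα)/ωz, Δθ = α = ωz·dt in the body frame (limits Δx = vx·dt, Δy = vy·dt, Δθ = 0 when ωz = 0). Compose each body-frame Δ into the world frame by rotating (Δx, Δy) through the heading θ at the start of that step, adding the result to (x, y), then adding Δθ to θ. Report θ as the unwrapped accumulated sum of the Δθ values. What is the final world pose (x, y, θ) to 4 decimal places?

step 1: ξ=(vx,vy,ωz)=(0.0250, 0.4750, 0.4348), dt=1.5 → body Δ=(-0.1893, 0.6749, 0.6522) → world pose (-0.1893, 0.6749, 0.6522)
step 2: ξ=(vx,vy,ωz)=(0.0875, -0.0625, 1.9022), dt=1.2 → body Δ=(0.0891, 0.0512, 2.2826) → world pose (-0.1495, 0.7696, 2.9348)
step 3: ξ=(vx,vy,ωz)=(0.1750, -0.2000, 0.6522), dt=1.5 → body Δ=(0.3580, -0.1359, 0.9783) → world pose (-0.4720, 0.9762, 3.9130)
step 4: ξ=(vx,vy,ωz)=(-0.2750, -0.2750, -1.4130), dt=1.0 → body Δ=(-0.3562, -0.0282, -1.4130) → world pose (-0.2362, 1.2447, 2.5000)
step 5: ξ=(vx,vy,ωz)=(0.2125, 0.4625, -0.4891), dt=1.5 → body Δ=(0.5342, 0.5214, -0.7337) → world pose (-0.9762, 1.1467, 1.7663)

(-0.9762, 1.1467, 1.7663)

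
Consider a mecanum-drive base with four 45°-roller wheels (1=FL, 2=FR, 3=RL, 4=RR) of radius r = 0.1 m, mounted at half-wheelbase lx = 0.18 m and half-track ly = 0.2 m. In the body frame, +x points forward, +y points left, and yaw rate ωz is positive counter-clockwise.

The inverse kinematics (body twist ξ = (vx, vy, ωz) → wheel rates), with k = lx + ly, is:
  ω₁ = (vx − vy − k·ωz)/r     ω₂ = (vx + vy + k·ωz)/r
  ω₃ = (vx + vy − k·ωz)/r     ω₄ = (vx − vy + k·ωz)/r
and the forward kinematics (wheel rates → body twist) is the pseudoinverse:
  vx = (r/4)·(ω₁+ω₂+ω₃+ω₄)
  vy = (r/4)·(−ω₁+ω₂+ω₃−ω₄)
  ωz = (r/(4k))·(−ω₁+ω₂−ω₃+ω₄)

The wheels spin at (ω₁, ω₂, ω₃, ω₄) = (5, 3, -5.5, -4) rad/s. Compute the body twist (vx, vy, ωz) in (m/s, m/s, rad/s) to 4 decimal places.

(-0.0375, -0.0875, -0.0329)

k = lx + ly = 0.18 + 0.2 = 0.3800
ω₁+ω₂+ω₃+ω₄ = -1.5000  →  vx = (0.1/4)·-1.5000 = -0.0375
−ω₁+ω₂+ω₃−ω₄ = -3.5000  →  vy = (0.1/4)·-3.5000 = -0.0875
−ω₁+ω₂−ω₃+ω₄ = -0.5000  →  ωz = (0.1/1.5200)·-0.5000 = -0.0329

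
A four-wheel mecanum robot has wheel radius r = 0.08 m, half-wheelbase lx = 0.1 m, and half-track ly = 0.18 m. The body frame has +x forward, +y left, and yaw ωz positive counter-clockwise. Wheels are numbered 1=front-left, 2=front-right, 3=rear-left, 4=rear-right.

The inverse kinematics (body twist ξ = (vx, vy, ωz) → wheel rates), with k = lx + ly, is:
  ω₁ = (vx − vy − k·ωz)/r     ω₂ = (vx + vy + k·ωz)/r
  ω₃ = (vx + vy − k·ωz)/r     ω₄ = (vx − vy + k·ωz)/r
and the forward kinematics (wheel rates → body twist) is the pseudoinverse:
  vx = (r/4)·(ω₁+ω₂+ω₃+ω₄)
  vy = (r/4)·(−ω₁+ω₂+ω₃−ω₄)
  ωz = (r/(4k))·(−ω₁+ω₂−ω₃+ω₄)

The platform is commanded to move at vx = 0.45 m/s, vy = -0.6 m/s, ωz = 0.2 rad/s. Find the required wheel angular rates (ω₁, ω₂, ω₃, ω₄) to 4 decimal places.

(12.4250, -1.1750, -2.5750, 13.8250)

k = lx + ly = 0.1 + 0.18 = 0.2800;  k·ωz = 0.2800·0.2 = 0.0560
ω₁ (FL) = (vx − vy − k·ωz)/r = 0.9940/0.08 = 12.4250
ω₂ (FR) = (vx + vy + k·ωz)/r = -0.0940/0.08 = -1.1750
ω₃ (RL) = (vx + vy − k·ωz)/r = -0.2060/0.08 = -2.5750
ω₄ (RR) = (vx − vy + k·ωz)/r = 1.1060/0.08 = 13.8250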